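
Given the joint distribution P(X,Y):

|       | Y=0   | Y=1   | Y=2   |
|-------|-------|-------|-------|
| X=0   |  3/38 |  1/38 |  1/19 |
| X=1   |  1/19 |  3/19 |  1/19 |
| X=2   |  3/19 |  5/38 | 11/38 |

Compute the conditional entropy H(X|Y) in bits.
1.2694 bits

H(X|Y) = H(X,Y) - H(Y)

H(X,Y) = -Σ_{x,y} P(x,y) log₂ P(x,y). Per-cell terms -P(x,y)·log₂P(x,y):
  X=0: 0.289181, 0.138103, 0.223575
  X=1: 0.223575, 0.420468, 0.223575
  X=2: 0.420468, 0.385000, 0.517722
Sum of the 9 terms: H(X,Y) = 2.84167 bits

Marginal of Y (column sums):
  P(Y=0) = 3/38 + 1/19 + 3/19 = 11/38
  P(Y=1) = 1/38 + 3/19 + 5/38 = 6/19
  P(Y=2) = 1/19 + 1/19 + 11/38 = 15/38
H(Y) = -[(11/38)·log₂(11/38) + (6/19)·log₂(6/19) + (15/38)·log₂(15/38)]
  = 0.517722 + 0.525147 + 0.529357 = 1.57223 bits

H(X|Y) = H(X,Y) - H(Y) = 2.84167 - 1.57223 = 1.2694 bits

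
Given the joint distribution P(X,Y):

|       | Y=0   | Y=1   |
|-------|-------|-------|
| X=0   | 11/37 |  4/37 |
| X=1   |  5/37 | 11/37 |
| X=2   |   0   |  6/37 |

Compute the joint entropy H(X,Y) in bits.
2.2033 bits

H(X,Y) = -Σ_{x,y} P(x,y) log₂ P(x,y). Per-cell terms -P(x,y)·log₂P(x,y):
  X=0: 0.52028, 0.34697
  X=1: 0.39021, 0.52028
  X=2: 0.00000, 0.42559
  (cells with P = 0 contribute 0)
Sum of the 6 terms: H(X,Y) = 2.2033 bits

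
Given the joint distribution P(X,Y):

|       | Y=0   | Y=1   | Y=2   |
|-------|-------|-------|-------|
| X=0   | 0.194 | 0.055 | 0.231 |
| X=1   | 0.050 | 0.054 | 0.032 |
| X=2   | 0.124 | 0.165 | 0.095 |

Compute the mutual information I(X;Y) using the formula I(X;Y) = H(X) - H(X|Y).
0.0982 bits

I(X;Y) = H(X) - H(X|Y)

Marginal of X (row sums):
  P(X=0) = 0.194 + 0.055 + 0.231 = 0.480
  P(X=1) = 0.050 + 0.054 + 0.032 = 0.136
  P(X=2) = 0.124 + 0.165 + 0.095 = 0.384
H(X) = -[0.480·log₂(0.480) + 0.136·log₂(0.136) + 0.384·log₂(0.384)]
  = 0.50827 + 0.39145 + 0.53024 = 1.4300 bits

Marginal of Y (column sums):
  P(Y=0) = 0.194 + 0.050 + 0.124 = 0.368
  P(Y=1) = 0.055 + 0.054 + 0.165 = 0.274
  P(Y=2) = 0.231 + 0.032 + 0.095 = 0.358
H(X|Y) = Σ_y P(y)·H(X|Y=y):
  Y=0: P(Y=0) = 0.368, P(X|Y=0) = (97/184, 25/184, 31/92) → H(X|Y=0) = 1.40700
  Y=1: P(Y=1) = 0.274, P(X|Y=1) = (55/274, 27/137, 165/274) → H(X|Y=1) = 1.36744
  Y=2: P(Y=2) = 0.358, P(X|Y=2) = (231/358, 16/179, 95/358) → H(X|Y=2) = 1.22714
H(X|Y) = 0.368·1.40700 + 0.274·1.36744 + 0.358·1.22714 = 1.3318 bits

I(X;Y) = H(X) - H(X|Y) = 1.4300 - 1.3318 = 0.0982 bits

Cross-check via I(X;Y) = H(X) + H(Y) - H(X,Y): computing H(Y) from the column sums and H(X,Y) from the 9 cells in the same way gives H(Y) = 1.5730 bits and H(X,Y) = 2.9048 bits, so
I(X;Y) = 1.4300 + 1.5730 - 2.9048 = 0.0982 bits ✓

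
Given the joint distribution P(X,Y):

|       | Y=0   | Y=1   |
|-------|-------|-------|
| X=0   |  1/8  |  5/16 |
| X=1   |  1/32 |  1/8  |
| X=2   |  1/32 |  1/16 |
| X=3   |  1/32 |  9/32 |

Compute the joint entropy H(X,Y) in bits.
2.5079 bits

H(X,Y) = -Σ_{x,y} P(x,y) log₂ P(x,y). Per-cell terms -P(x,y)·log₂P(x,y):
  X=0: 0.37500, 0.52440
  X=1: 0.15625, 0.37500
  X=2: 0.15625, 0.25000
  X=3: 0.15625, 0.51471
Sum of the 8 terms: H(X,Y) = 2.5079 bits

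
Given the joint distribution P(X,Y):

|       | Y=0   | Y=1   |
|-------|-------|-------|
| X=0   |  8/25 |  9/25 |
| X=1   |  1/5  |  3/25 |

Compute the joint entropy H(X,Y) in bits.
1.8881 bits

H(X,Y) = -Σ_{x,y} P(x,y) log₂ P(x,y). Per-cell terms -P(x,y)·log₂P(x,y):
  X=0: 0.5260, 0.5306
  X=1: 0.4644, 0.3671
Sum of the 4 terms: H(X,Y) = 1.8881 bits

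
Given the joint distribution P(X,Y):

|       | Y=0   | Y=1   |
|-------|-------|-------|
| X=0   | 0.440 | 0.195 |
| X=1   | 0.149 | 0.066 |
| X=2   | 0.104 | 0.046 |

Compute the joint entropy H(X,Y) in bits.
2.1930 bits

H(X,Y) = -Σ_{x,y} P(x,y) log₂ P(x,y). Per-cell terms -P(x,y)·log₂P(x,y):
  X=0: 0.521147, 0.459899
  X=1: 0.409246, 0.258812
  X=2: 0.339596, 0.204342
Sum of the 6 terms: H(X,Y) = 2.1930 bits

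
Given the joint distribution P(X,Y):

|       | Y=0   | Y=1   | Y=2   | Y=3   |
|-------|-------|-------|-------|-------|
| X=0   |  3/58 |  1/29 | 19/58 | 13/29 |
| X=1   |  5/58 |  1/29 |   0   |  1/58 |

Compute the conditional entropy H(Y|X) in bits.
1.4294 bits

H(Y|X) = H(X,Y) - H(X)

H(X,Y) = -Σ_{x,y} P(x,y) log₂ P(x,y). Per-cell terms -P(x,y)·log₂P(x,y):
  X=0: 0.22102, 0.16752, 0.52743, 0.51890
  X=1: 0.30483, 0.16752, 0.00000, 0.10100
  (cells with P = 0 contribute 0)
Sum of the 8 terms: H(X,Y) = 2.0082 bits

Marginal of X (row sums):
  P(X=0) = 3/58 + 1/29 + 19/58 + 13/29 = 25/29
  P(X=1) = 5/58 + 1/29 + 0 + 1/58 = 4/29
H(X) = -[(25/29)·log₂(25/29) + (4/29)·log₂(4/29)]
  = 0.18459 + 0.39420 = 0.5788 bits

H(Y|X) = H(X,Y) - H(X) = 2.0082 - 0.5788 = 1.4294 bits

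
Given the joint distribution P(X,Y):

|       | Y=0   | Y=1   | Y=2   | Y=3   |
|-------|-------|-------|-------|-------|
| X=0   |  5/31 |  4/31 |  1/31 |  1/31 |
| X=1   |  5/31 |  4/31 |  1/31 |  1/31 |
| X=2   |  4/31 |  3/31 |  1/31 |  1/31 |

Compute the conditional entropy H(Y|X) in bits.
1.6988 bits

H(Y|X) = H(X,Y) - H(X)

H(X,Y) = -Σ_{x,y} P(x,y) log₂ P(x,y). Per-cell terms -P(x,y)·log₂P(x,y):
  X=0: 0.42456, 0.38119, 0.15981, 0.15981
  X=1: 0.42456, 0.38119, 0.15981, 0.15981
  X=2: 0.38119, 0.32605, 0.15981, 0.15981
Sum of the 12 terms: H(X,Y) = 3.2776 bits

Marginal of X (row sums):
  P(X=0) = 5/31 + 4/31 + 1/31 + 1/31 = 11/31
  P(X=1) = 5/31 + 4/31 + 1/31 + 1/31 = 11/31
  P(X=2) = 4/31 + 3/31 + 1/31 + 1/31 = 9/31
H(X) = -[(11/31)·log₂(11/31) + (11/31)·log₂(11/31) + (9/31)·log₂(9/31)]
  = 0.53040 + 0.53040 + 0.51801 = 1.5788 bits

H(Y|X) = H(X,Y) - H(X) = 3.2776 - 1.5788 = 1.6988 bits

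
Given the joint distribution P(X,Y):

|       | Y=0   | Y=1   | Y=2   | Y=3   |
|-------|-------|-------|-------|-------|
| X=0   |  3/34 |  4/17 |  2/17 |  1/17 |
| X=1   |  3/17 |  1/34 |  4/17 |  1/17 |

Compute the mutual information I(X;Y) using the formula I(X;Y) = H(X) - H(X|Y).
0.1820 bits

I(X;Y) = H(X) - H(X|Y)

Marginal of X (row sums):
  P(X=0) = 3/34 + 4/17 + 2/17 + 1/17 = 1/2
  P(X=1) = 3/17 + 1/34 + 4/17 + 1/17 = 1/2
H(X) = -[(1/2)·log₂(1/2) + (1/2)·log₂(1/2)]
  = 0.50000 + 0.50000 = 1.0000 bits

Marginal of Y (column sums):
  P(Y=0) = 3/34 + 3/17 = 9/34
  P(Y=1) = 4/17 + 1/34 = 9/34
  P(Y=2) = 2/17 + 4/17 = 6/17
  P(Y=3) = 1/17 + 1/17 = 2/17
H(X|Y) = Σ_y P(y)·H(X|Y=y):
  Y=0: P(Y=0) = 9/34, P(X|Y=0) = (1/3, 2/3) → H(X|Y=0) = 0.91830
  Y=1: P(Y=1) = 9/34, P(X|Y=1) = (8/9, 1/9) → H(X|Y=1) = 0.50326
  Y=2: P(Y=2) = 6/17, P(X|Y=2) = (1/3, 2/3) → H(X|Y=2) = 0.91830
  Y=3: P(Y=3) = 2/17, P(X|Y=3) = (1/2, 1/2) → H(X|Y=3) = 1.00000
H(X|Y) = (9/34)·0.91830 + (9/34)·0.50326 + (6/17)·0.91830 + (2/17)·1.00000 = 0.8180 bits

I(X;Y) = H(X) - H(X|Y) = 1.0000 - 0.8180 = 0.1820 bits

Cross-check via I(X;Y) = H(X) + H(Y) - H(X,Y): computing H(Y) from the column sums and H(X,Y) from the 8 cells in the same way gives H(Y) = 1.9087 bits and H(X,Y) = 2.7267 bits, so
I(X;Y) = 1.0000 + 1.9087 - 2.7267 = 0.1820 bits ✓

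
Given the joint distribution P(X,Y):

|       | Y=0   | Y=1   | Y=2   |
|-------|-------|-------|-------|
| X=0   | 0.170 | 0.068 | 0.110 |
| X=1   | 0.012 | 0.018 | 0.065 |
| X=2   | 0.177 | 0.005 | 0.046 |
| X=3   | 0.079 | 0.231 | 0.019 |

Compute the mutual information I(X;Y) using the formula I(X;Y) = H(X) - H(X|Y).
0.3519 bits

I(X;Y) = H(X) - H(X|Y)

Marginal of X (row sums):
  P(X=0) = 0.170 + 0.068 + 0.110 = 0.348
  P(X=1) = 0.012 + 0.018 + 0.065 = 0.095
  P(X=2) = 0.177 + 0.005 + 0.046 = 0.228
  P(X=3) = 0.079 + 0.231 + 0.019 = 0.329
H(X) = -[0.348·log₂(0.348) + 0.095·log₂(0.095) + 0.228·log₂(0.228) + 0.329·log₂(0.329)]
  = 0.5299 + 0.3226 + 0.4863 + 0.5277 = 1.8665 bits

Marginal of Y (column sums):
  P(Y=0) = 0.170 + 0.012 + 0.177 + 0.079 = 0.438
  P(Y=1) = 0.068 + 0.018 + 0.005 + 0.231 = 0.322
  P(Y=2) = 0.110 + 0.065 + 0.046 + 0.019 = 0.240
H(X|Y) = Σ_y P(y)·H(X|Y=y):
  Y=0: P(Y=0) = 0.438, P(X|Y=0) = (85/219, 2/73, 59/146, 79/438) → H(X|Y=0) = 1.6461
  Y=1: P(Y=1) = 0.322, P(X|Y=1) = (34/161, 9/161, 5/322, 33/46) → H(X|Y=1) = 1.1434
  Y=2: P(Y=2) = 0.240, P(X|Y=2) = (11/24, 13/48, 23/120, 19/240) → H(X|Y=2) = 1.7727
H(X|Y) = 0.438·1.6461 + 0.322·1.1434 + 0.240·1.7727 = 1.5146 bits

I(X;Y) = H(X) - H(X|Y) = 1.8665 - 1.5146 = 0.3519 bits

Cross-check via I(X;Y) = H(X) + H(Y) - H(X,Y): computing H(Y) from the column sums and H(X,Y) from the 12 cells in the same way gives H(Y) = 1.5422 bits and H(X,Y) = 3.0568 bits, so
I(X;Y) = 1.8665 + 1.5422 - 3.0568 = 0.3519 bits ✓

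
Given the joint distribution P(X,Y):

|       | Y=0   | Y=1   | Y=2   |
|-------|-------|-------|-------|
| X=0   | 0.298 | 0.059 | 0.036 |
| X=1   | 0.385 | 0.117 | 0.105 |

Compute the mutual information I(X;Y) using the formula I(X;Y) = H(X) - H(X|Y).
0.0142 bits

I(X;Y) = H(X) - H(X|Y)

Marginal of X (row sums):
  P(X=0) = 0.298 + 0.059 + 0.036 = 0.393
  P(X=1) = 0.385 + 0.117 + 0.105 = 0.607
H(X) = -[0.393·log₂(0.393) + 0.607·log₂(0.607)]
  = 0.5295 + 0.4372 = 0.9667 bits

Marginal of Y (column sums):
  P(Y=0) = 0.298 + 0.385 = 0.683
  P(Y=1) = 0.059 + 0.117 = 0.176
  P(Y=2) = 0.036 + 0.105 = 0.141
H(X|Y) = Σ_y P(y)·H(X|Y=y):
  Y=0: P(Y=0) = 0.683, P(X|Y=0) = (298/683, 385/683) → H(X|Y=0) = 0.9883
  Y=1: P(Y=1) = 0.176, P(X|Y=1) = (59/176, 117/176) → H(X|Y=1) = 0.9202
  Y=2: P(Y=2) = 0.141, P(X|Y=2) = (12/47, 35/47) → H(X|Y=2) = 0.8196
H(X|Y) = 0.683·0.9883 + 0.176·0.9202 + 0.141·0.8196 = 0.9525 bits

I(X;Y) = H(X) - H(X|Y) = 0.9667 - 0.9525 = 0.0142 bits

Cross-check via I(X;Y) = H(X) + H(Y) - H(X,Y): computing H(Y) from the column sums and H(X,Y) from the 6 cells in the same way gives H(Y) = 1.2153 bits and H(X,Y) = 2.1678 bits, so
I(X;Y) = 0.9667 + 1.2153 - 2.1678 = 0.0142 bits ✓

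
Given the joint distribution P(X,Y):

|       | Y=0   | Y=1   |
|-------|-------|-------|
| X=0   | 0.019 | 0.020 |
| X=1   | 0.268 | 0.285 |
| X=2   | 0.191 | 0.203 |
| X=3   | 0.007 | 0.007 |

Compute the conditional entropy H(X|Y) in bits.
1.2708 bits

H(X|Y) = H(X,Y) - H(Y)

H(X,Y) = -Σ_{x,y} P(x,y) log₂ P(x,y). Per-cell terms -P(x,y)·log₂P(x,y):
  X=0: 0.108639, 0.112877
  X=1: 0.509118, 0.516125
  X=2: 0.456176, 0.466991
  X=3: 0.050109, 0.050109
Sum of the 8 terms: H(X,Y) = 2.27014 bits

Marginal of Y (column sums):
  P(Y=0) = 0.019 + 0.268 + 0.191 + 0.007 = 0.485
  P(Y=1) = 0.020 + 0.285 + 0.203 + 0.007 = 0.515
H(Y) = -[0.485·log₂(0.485) + 0.515·log₂(0.515)]
  = 0.506313 + 0.493038 = 0.99935 bits

H(X|Y) = H(X,Y) - H(Y) = 2.27014 - 0.99935 = 1.2708 bits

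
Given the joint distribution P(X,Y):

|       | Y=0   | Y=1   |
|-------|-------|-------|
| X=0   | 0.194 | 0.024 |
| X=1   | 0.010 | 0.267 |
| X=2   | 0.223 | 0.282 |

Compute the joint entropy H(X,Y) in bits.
2.1610 bits

H(X,Y) = -Σ_{x,y} P(x,y) log₂ P(x,y). Per-cell terms -P(x,y)·log₂P(x,y):
  X=0: 0.4590, 0.1291
  X=1: 0.0664, 0.5087
  X=2: 0.4828, 0.5150
Sum of the 6 terms: H(X,Y) = 2.1610 bits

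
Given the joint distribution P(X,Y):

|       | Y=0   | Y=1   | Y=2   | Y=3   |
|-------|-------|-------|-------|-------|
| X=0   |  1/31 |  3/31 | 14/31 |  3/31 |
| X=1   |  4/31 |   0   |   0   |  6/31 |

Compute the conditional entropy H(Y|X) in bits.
1.2624 bits

H(Y|X) = H(X,Y) - H(X)

H(X,Y) = -Σ_{x,y} P(x,y) log₂ P(x,y). Per-cell terms -P(x,y)·log₂P(x,y):
  X=0: 0.15981, 0.32605, 0.51793, 0.32605
  X=1: 0.38119, 0.00000, 0.00000, 0.45856
  (cells with P = 0 contribute 0)
Sum of the 8 terms: H(X,Y) = 2.1696 bits

Marginal of X (row sums):
  P(X=0) = 1/31 + 3/31 + 14/31 + 3/31 = 21/31
  P(X=1) = 4/31 + 0 + 0 + 6/31 = 10/31
H(X) = -[(21/31)·log₂(21/31) + (10/31)·log₂(10/31)]
  = 0.38063 + 0.52654 = 0.9072 bits

H(Y|X) = H(X,Y) - H(X) = 2.1696 - 0.9072 = 1.2624 bits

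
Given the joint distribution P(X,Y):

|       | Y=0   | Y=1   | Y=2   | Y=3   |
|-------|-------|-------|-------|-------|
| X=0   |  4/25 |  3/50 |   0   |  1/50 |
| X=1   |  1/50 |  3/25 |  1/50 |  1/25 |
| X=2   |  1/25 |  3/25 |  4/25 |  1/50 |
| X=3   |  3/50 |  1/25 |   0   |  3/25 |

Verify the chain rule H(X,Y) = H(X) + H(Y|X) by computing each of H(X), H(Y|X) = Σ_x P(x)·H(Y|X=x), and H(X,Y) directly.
H(X) = 1.9683 bits, H(Y|X) = 1.4748 bits, H(X,Y) = 3.4431 bits

Marginal of X (row sums):
  P(X=0) = 4/25 + 3/50 + 0 + 1/50 = 6/25
  P(X=1) = 1/50 + 3/25 + 1/50 + 1/25 = 1/5
  P(X=2) = 1/25 + 3/25 + 4/25 + 1/50 = 17/50
  P(X=3) = 3/50 + 1/25 + 0 + 3/25 = 11/50
H(X) = -[(6/25)·log₂(6/25) + (1/5)·log₂(1/5) + (17/50)·log₂(17/50) + (11/50)·log₂(11/50)]
  = 0.49413 + 0.46439 + 0.52917 + 0.48057 = 1.9683 bits

H(Y|X) = Σ_x P(x)·H(Y|X=x):
  X=0: P(X=0) = 6/25, P(Y|X=0) = (2/3, 1/4, 0, 1/12) → H(Y|X=0) = 1.18872
  X=1: P(X=1) = 1/5, P(Y|X=1) = (1/10, 3/5, 1/10, 1/5) → H(Y|X=1) = 1.57095
  X=2: P(X=2) = 17/50, P(Y|X=2) = (2/17, 6/17, 8/17, 1/17) → H(Y|X=2) = 1.64571
  X=3: P(X=3) = 11/50, P(Y|X=3) = (3/11, 2/11, 0, 6/11) → H(Y|X=3) = 1.43537
H(Y|X) = (6/25)·1.18872 + (1/5)·1.57095 + (17/50)·1.64571 + (11/50)·1.43537 = 1.4748 bits

H(X,Y) = -Σ_{x,y} P(x,y) log₂ P(x,y). Per-cell terms -P(x,y)·log₂P(x,y):
  X=0: 0.42302, 0.24353, 0.00000, 0.11288
  X=1: 0.11288, 0.36707, 0.11288, 0.18575
  X=2: 0.18575, 0.36707, 0.42302, 0.11288
  X=3: 0.24353, 0.18575, 0.00000, 0.36707
  (cells with P = 0 contribute 0)
Sum of the 16 terms: H(X,Y) = 3.4431 bits

Chain rule check:
  H(X) + H(Y|X) = 1.9683 + 1.4748 = 3.4431 bits
  H(X,Y) = 3.4431 bits
✓ Chain rule verified.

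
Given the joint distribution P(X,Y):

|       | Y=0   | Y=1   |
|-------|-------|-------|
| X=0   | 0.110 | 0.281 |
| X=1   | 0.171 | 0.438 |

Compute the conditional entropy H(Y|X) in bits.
0.8568 bits

H(Y|X) = H(X,Y) - H(X)

H(X,Y) = -Σ_{x,y} P(x,y) log₂ P(x,y). Per-cell terms -P(x,y)·log₂P(x,y):
  X=0: 0.350287, 0.514612
  X=1: 0.435696, 0.521657
Sum of the 4 terms: H(X,Y) = 1.82225 bits

Marginal of X (row sums):
  P(X=0) = 0.110 + 0.281 = 0.391
  P(X=1) = 0.171 + 0.438 = 0.609
H(X) = -[0.391·log₂(0.391) + 0.609·log₂(0.609)]
  = 0.529711 + 0.435731 = 0.96544 bits

H(Y|X) = H(X,Y) - H(X) = 1.82225 - 0.96544 = 0.8568 bits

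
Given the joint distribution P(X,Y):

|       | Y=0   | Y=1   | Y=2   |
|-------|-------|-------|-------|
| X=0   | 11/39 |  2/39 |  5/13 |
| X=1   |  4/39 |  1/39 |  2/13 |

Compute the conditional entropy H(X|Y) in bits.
0.8572 bits

H(X|Y) = H(X,Y) - H(Y)

H(X,Y) = -Σ_{x,y} P(x,y) log₂ P(x,y). Per-cell terms -P(x,y)·log₂P(x,y):
  X=0: 0.51502, 0.21976, 0.53020
  X=1: 0.33696, 0.13552, 0.41545
Sum of the 6 terms: H(X,Y) = 2.1529 bits

Marginal of Y (column sums):
  P(Y=0) = 11/39 + 4/39 = 5/13
  P(Y=1) = 2/39 + 1/39 = 1/13
  P(Y=2) = 5/13 + 2/13 = 7/13
H(Y) = -[(5/13)·log₂(5/13) + (1/13)·log₂(1/13) + (7/13)·log₂(7/13)]
  = 0.53020 + 0.28465 + 0.48089 = 1.2957 bits

H(X|Y) = H(X,Y) - H(Y) = 2.1529 - 1.2957 = 0.8572 bits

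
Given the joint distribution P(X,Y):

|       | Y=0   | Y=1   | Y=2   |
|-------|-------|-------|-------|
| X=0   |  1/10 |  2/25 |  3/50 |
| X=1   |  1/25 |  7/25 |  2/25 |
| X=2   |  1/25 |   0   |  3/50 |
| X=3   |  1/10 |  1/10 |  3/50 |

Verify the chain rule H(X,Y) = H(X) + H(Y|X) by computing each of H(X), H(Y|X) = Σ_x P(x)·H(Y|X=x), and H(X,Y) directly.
H(X) = 1.8604 bits, H(Y|X) = 1.3355 bits, H(X,Y) = 3.1959 bits

Marginal of X (row sums):
  P(X=0) = 1/10 + 2/25 + 3/50 = 6/25
  P(X=1) = 1/25 + 7/25 + 2/25 = 2/5
  P(X=2) = 1/25 + 0 + 3/50 = 1/10
  P(X=3) = 1/10 + 1/10 + 3/50 = 13/50
H(X) = -[(6/25)·log₂(6/25) + (2/5)·log₂(2/5) + (1/10)·log₂(1/10) + (13/50)·log₂(13/50)]
  = 0.49413 + 0.52877 + 0.33219 + 0.50529 = 1.8604 bits

H(Y|X) = Σ_x P(x)·H(Y|X=x):
  X=0: P(X=0) = 6/25, P(Y|X=0) = (5/12, 1/3, 1/4) → H(Y|X=0) = 1.55459
  X=1: P(X=1) = 2/5, P(Y|X=1) = (1/10, 7/10, 1/5) → H(Y|X=1) = 1.15678
  X=2: P(X=2) = 1/10, P(Y|X=2) = (2/5, 0, 3/5) → H(Y|X=2) = 0.97095
  X=3: P(X=3) = 13/50, P(Y|X=3) = (5/13, 5/13, 3/13) → H(Y|X=3) = 1.54858
H(Y|X) = (6/25)·1.55459 + (2/5)·1.15678 + (1/10)·0.97095 + (13/50)·1.54858 = 1.3355 bits

H(X,Y) = -Σ_{x,y} P(x,y) log₂ P(x,y). Per-cell terms -P(x,y)·log₂P(x,y):
  X=0: 0.33219, 0.29151, 0.24353
  X=1: 0.18575, 0.51422, 0.29151
  X=2: 0.18575, 0.00000, 0.24353
  X=3: 0.33219, 0.33219, 0.24353
  (cells with P = 0 contribute 0)
Sum of the 12 terms: H(X,Y) = 3.1959 bits

Chain rule check:
  H(X) + H(Y|X) = 1.8604 + 1.3355 = 3.1959 bits
  H(X,Y) = 3.1959 bits
✓ Chain rule verified.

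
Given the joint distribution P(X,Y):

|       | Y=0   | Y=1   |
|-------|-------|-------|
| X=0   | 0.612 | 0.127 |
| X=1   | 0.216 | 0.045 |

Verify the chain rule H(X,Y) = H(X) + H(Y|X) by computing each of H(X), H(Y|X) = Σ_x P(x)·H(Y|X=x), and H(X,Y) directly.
H(X) = 0.8283 bits, H(Y|X) = 0.6623 bits, H(X,Y) = 1.4905 bits

Marginal of X (row sums):
  P(X=0) = 0.612 + 0.127 = 0.739
  P(X=1) = 0.216 + 0.045 = 0.261
H(X) = -[0.739·log₂(0.739) + 0.261·log₂(0.261)]
  = 0.32247 + 0.50579 = 0.8283 bits

H(Y|X) = Σ_x P(x)·H(Y|X=x):
  X=0: P(X=0) = 0.739, P(Y|X=0) = (612/739, 127/739) → H(Y|X=0) = 0.66193
  X=1: P(X=1) = 0.261, P(Y|X=1) = (24/29, 5/29) → H(Y|X=1) = 0.66320
H(Y|X) = 0.739·0.66193 + 0.261·0.66320 = 0.6623 bits

H(X,Y) = -Σ_{x,y} P(x,y) log₂ P(x,y). Per-cell terms -P(x,y)·log₂P(x,y):
  X=0: 0.43354, 0.37809
  X=1: 0.47755, 0.20133
Sum of the 4 terms: H(X,Y) = 1.4905 bits

Chain rule check:
  H(X) + H(Y|X) = 0.8283 + 0.6623 = 1.4906 bits
  H(X,Y) = 1.4905 bits
✓ Chain rule verified (Δ = 0.0001 is 4-dp rounding noise: each of the three values was rounded independently).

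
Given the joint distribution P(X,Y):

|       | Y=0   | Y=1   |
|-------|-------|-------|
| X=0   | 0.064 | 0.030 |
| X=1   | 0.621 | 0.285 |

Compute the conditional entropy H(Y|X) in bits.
0.8989 bits

H(Y|X) = H(X,Y) - H(X)

H(X,Y) = -Σ_{x,y} P(x,y) log₂ P(x,y). Per-cell terms -P(x,y)·log₂P(x,y):
  X=0: 0.25381, 0.15177
  X=1: 0.42683, 0.51613
Sum of the 4 terms: H(X,Y) = 1.34854 bits

Marginal of X (row sums):
  P(X=0) = 0.064 + 0.030 = 0.094
  P(X=1) = 0.621 + 0.285 = 0.906
H(X) = -[0.094·log₂(0.094) + 0.906·log₂(0.906)]
  = 0.32065 + 0.12903 = 0.44968 bits

H(Y|X) = H(X,Y) - H(X) = 1.34854 - 0.44968 = 0.8989 bits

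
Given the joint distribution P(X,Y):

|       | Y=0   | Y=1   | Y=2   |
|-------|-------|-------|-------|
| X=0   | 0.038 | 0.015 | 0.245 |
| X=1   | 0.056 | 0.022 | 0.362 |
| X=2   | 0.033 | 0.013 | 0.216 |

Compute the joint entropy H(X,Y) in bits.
2.3734 bits

H(X,Y) = -Σ_{x,y} P(x,y) log₂ P(x,y). Per-cell terms -P(x,y)·log₂P(x,y):
  X=0: 0.1793, 0.0909, 0.4971
  X=1: 0.2329, 0.1211, 0.5307
  X=2: 0.1624, 0.0814, 0.4776
Sum of the 9 terms: H(X,Y) = 2.3734 bits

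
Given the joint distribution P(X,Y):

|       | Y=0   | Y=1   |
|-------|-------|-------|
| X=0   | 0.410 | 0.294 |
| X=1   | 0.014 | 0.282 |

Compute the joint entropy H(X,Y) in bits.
1.6478 bits

H(X,Y) = -Σ_{x,y} P(x,y) log₂ P(x,y). Per-cell terms -P(x,y)·log₂P(x,y):
  X=0: 0.5274, 0.5192
  X=1: 0.0862, 0.5150
Sum of the 4 terms: H(X,Y) = 1.6478 bits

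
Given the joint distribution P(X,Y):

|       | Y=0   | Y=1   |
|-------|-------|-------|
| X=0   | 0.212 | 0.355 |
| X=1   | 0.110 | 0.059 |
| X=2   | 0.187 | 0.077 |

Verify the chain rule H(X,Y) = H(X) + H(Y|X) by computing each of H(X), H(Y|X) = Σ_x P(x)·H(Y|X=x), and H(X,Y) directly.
H(X) = 1.4049 bits, H(Y|X) = 0.9283 bits, H(X,Y) = 2.3332 bits

Marginal of X (row sums):
  P(X=0) = 0.212 + 0.355 = 0.567
  P(X=1) = 0.110 + 0.059 = 0.169
  P(X=2) = 0.187 + 0.077 = 0.264
H(X) = -[0.567·log₂(0.567) + 0.169·log₂(0.169) + 0.264·log₂(0.264)]
  = 0.4641345 + 0.4334689 + 0.5072470 = 1.4049 bits

H(Y|X) = Σ_x P(x)·H(Y|X=x):
  X=0: P(X=0) = 0.567, P(Y|X=0) = (212/567, 355/567) → H(Y|X=0) = 0.9536179
  X=1: P(X=1) = 0.169, P(Y|X=1) = (110/169, 59/169) → H(Y|X=1) = 0.9332729
  X=2: P(X=2) = 0.264, P(Y|X=2) = (17/24, 7/24) → H(Y|X=2) = 0.8708645
H(Y|X) = 0.567·0.9536179 + 0.169·0.9332729 + 0.264·0.8708645 = 0.9283 bits

H(X,Y) = -Σ_{x,y} P(x,y) log₂ P(x,y). Per-cell terms -P(x,y)·log₂P(x,y):
  X=0: 0.4744271, 0.5304087
  X=1: 0.3502867, 0.2409053
  X=2: 0.4523324, 0.2848228
Sum of the 6 terms: H(X,Y) = 2.3332 bits

Chain rule check:
  H(X) + H(Y|X) = 1.4049 + 0.9283 = 2.3332 bits
  H(X,Y) = 2.3332 bits
✓ Chain rule verified.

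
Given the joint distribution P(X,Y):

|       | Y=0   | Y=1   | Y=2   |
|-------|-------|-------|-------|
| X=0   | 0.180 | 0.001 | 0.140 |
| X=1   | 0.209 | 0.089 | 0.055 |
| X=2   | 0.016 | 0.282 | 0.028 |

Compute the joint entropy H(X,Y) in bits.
2.6200 bits

H(X,Y) = -Σ_{x,y} P(x,y) log₂ P(x,y). Per-cell terms -P(x,y)·log₂P(x,y):
  X=0: 0.4453, 0.0100, 0.3971
  X=1: 0.4720, 0.3106, 0.2301
  X=2: 0.0955, 0.5150, 0.1444
Sum of the 9 terms: H(X,Y) = 2.6200 bits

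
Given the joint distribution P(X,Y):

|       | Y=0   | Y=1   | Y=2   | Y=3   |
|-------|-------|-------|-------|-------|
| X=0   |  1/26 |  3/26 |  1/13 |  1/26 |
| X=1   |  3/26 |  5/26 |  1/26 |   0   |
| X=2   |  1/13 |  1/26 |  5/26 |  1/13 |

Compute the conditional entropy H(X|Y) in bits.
1.3102 bits

H(X|Y) = H(X,Y) - H(Y)

H(X,Y) = -Σ_{x,y} P(x,y) log₂ P(x,y). Per-cell terms -P(x,y)·log₂P(x,y):
  X=0: 0.18079, 0.35948, 0.28465, 0.18079
  X=1: 0.35948, 0.45741, 0.18079, 0.00000
  X=2: 0.28465, 0.18079, 0.45741, 0.28465
  (cells with P = 0 contribute 0)
Sum of the 12 terms: H(X,Y) = 3.2109 bits

Marginal of Y (column sums):
  P(Y=0) = 1/26 + 3/26 + 1/13 = 3/13
  P(Y=1) = 3/26 + 5/26 + 1/26 = 9/26
  P(Y=2) = 1/13 + 1/26 + 5/26 = 4/13
  P(Y=3) = 1/26 + 0 + 1/13 = 3/26
H(Y) = -[(3/13)·log₂(3/13) + (9/26)·log₂(9/26) + (4/13)·log₂(4/13) + (3/26)·log₂(3/26)]
  = 0.48819 + 0.52979 + 0.52321 + 0.35948 = 1.9007 bits

H(X|Y) = H(X,Y) - H(Y) = 3.2109 - 1.9007 = 1.3102 bits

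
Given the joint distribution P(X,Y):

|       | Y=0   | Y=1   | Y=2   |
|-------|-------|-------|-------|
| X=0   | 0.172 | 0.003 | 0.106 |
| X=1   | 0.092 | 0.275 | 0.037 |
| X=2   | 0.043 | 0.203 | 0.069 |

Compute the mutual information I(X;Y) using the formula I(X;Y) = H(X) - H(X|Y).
0.3348 bits

I(X;Y) = H(X) - H(X|Y)

Marginal of X (row sums):
  P(X=0) = 0.172 + 0.003 + 0.106 = 0.281
  P(X=1) = 0.092 + 0.275 + 0.037 = 0.404
  P(X=2) = 0.043 + 0.203 + 0.069 = 0.315
H(X) = -[0.281·log₂(0.281) + 0.404·log₂(0.404) + 0.315·log₂(0.315)]
  = 0.51461 + 0.52826 + 0.52497 = 1.5678 bits

Marginal of Y (column sums):
  P(Y=0) = 0.172 + 0.092 + 0.043 = 0.307
  P(Y=1) = 0.003 + 0.275 + 0.203 = 0.481
  P(Y=2) = 0.106 + 0.037 + 0.069 = 0.212
H(X|Y) = Σ_y P(y)·H(X|Y=y):
  Y=0: P(Y=0) = 0.307, P(X|Y=0) = (172/307, 92/307, 43/307) → H(X|Y=0) = 1.38648
  Y=1: P(Y=1) = 0.481, P(X|Y=1) = (3/481, 275/481, 203/481) → H(X|Y=1) = 1.03209
  Y=2: P(Y=2) = 0.212, P(X|Y=2) = (1/2, 37/212, 69/212) → H(X|Y=2) = 1.46661
H(X|Y) = 0.307·1.38648 + 0.481·1.03209 + 0.212·1.46661 = 1.2330 bits

I(X;Y) = H(X) - H(X|Y) = 1.5678 - 1.2330 = 0.3348 bits

Cross-check via I(X;Y) = H(X) + H(Y) - H(X,Y): computing H(Y) from the column sums and H(X,Y) from the 9 cells in the same way gives H(Y) = 1.5053 bits and H(X,Y) = 2.7383 bits, so
I(X;Y) = 1.5678 + 1.5053 - 2.7383 = 0.3348 bits ✓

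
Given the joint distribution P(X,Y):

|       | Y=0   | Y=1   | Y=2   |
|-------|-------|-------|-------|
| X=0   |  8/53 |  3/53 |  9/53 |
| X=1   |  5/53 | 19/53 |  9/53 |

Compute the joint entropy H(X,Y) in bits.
2.3669 bits

H(X,Y) = -Σ_{x,y} P(x,y) log₂ P(x,y). Per-cell terms -P(x,y)·log₂P(x,y):
  X=0: 0.41176, 0.23451, 0.43438
  X=1: 0.32132, 0.53056, 0.43438
Sum of the 6 terms: H(X,Y) = 2.3669 bits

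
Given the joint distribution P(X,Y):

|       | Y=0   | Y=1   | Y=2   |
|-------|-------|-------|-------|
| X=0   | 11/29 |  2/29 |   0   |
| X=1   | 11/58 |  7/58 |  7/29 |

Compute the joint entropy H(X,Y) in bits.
2.1146 bits

H(X,Y) = -Σ_{x,y} P(x,y) log₂ P(x,y). Per-cell terms -P(x,y)·log₂P(x,y):
  X=0: 0.53048, 0.26607, 0.00000
  X=1: 0.45490, 0.36818, 0.49498
  (cells with P = 0 contribute 0)
Sum of the 6 terms: H(X,Y) = 2.1146 bits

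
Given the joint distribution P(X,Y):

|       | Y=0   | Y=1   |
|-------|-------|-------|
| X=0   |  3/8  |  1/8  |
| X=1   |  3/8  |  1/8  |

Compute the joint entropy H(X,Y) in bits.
1.8113 bits

H(X,Y) = -Σ_{x,y} P(x,y) log₂ P(x,y). Per-cell terms -P(x,y)·log₂P(x,y):
  X=0: 0.53064, 0.37500
  X=1: 0.53064, 0.37500
Sum of the 4 terms: H(X,Y) = 1.8113 bits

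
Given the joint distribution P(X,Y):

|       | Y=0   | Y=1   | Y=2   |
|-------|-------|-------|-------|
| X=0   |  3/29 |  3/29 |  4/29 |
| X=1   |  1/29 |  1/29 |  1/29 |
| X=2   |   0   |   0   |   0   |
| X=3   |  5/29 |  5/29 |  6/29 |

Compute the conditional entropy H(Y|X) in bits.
1.5771 bits

H(Y|X) = H(X,Y) - H(X)

H(X,Y) = -Σ_{x,y} P(x,y) log₂ P(x,y). Per-cell terms -P(x,y)·log₂P(x,y):
  X=0: 0.33859, 0.33859, 0.39420
  X=1: 0.16752, 0.16752, 0.16752
  X=2: 0.00000, 0.00000, 0.00000
  X=3: 0.43725, 0.43725, 0.47028
  (cells with P = 0 contribute 0)
Sum of the 12 terms: H(X,Y) = 2.9187 bits

Marginal of X (row sums):
  P(X=0) = 3/29 + 3/29 + 4/29 = 10/29
  P(X=1) = 1/29 + 1/29 + 1/29 = 3/29
  P(X=2) = 0 + 0 + 0 = 0
  P(X=3) = 5/29 + 5/29 + 6/29 = 16/29
H(X) = -[(10/29)·log₂(10/29) + (3/29)·log₂(3/29) + (16/29)·log₂(16/29)]   (outcomes with P = 0 contribute 0)
  = 0.52967 + 0.33859 + 0.47337 = 1.3416 bits

H(Y|X) = H(X,Y) - H(X) = 2.9187 - 1.3416 = 1.5771 bits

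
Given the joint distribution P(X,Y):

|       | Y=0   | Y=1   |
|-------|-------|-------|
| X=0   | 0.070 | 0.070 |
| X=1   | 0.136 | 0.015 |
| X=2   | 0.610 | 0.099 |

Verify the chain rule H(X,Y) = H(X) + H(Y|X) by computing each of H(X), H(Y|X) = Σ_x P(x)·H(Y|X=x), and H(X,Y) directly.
H(X) = 1.1607 bits, H(Y|X) = 0.6240 bits, H(X,Y) = 1.7848 bits

Marginal of X (row sums):
  P(X=0) = 0.070 + 0.070 = 0.140
  P(X=1) = 0.136 + 0.015 = 0.151
  P(X=2) = 0.610 + 0.099 = 0.709
H(X) = -[0.140·log₂(0.140) + 0.151·log₂(0.151) + 0.709·log₂(0.709)]
  = 0.39711 + 0.41183 + 0.35177 = 1.1607 bits

H(Y|X) = Σ_x P(x)·H(Y|X=x):
  X=0: P(X=0) = 0.140, P(Y|X=0) = (1/2, 1/2) → H(Y|X=0) = 1.00000
  X=1: P(X=1) = 0.151, P(Y|X=1) = (136/151, 15/151) → H(Y|X=1) = 0.46689
  X=2: P(X=2) = 0.709, P(Y|X=2) = (610/709, 99/709) → H(Y|X=2) = 0.58328
H(Y|X) = 0.140·1.00000 + 0.151·0.46689 + 0.709·0.58328 = 0.6240 bits

H(X,Y) = -Σ_{x,y} P(x,y) log₂ P(x,y). Per-cell terms -P(x,y)·log₂P(x,y):
  X=0: 0.26856, 0.26856
  X=1: 0.39145, 0.09088
  X=2: 0.43500, 0.33031
Sum of the 6 terms: H(X,Y) = 1.7848 bits

Chain rule check:
  H(X) + H(Y|X) = 1.1607 + 0.6240 = 1.7847 bits
  H(X,Y) = 1.7848 bits
✓ Chain rule verified (Δ = 0.0001 is 4-dp rounding noise: each of the three values was rounded independently).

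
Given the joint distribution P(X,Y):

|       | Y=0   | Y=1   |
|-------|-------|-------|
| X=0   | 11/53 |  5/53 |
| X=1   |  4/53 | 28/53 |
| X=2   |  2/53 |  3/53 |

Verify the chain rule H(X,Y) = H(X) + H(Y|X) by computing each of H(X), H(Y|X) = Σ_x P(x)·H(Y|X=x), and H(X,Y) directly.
H(X) = 1.2825 bits, H(Y|X) = 0.6903 bits, H(X,Y) = 1.9727 bits

Marginal of X (row sums):
  P(X=0) = 11/53 + 5/53 = 16/53
  P(X=1) = 4/53 + 28/53 = 32/53
  P(X=2) = 2/53 + 3/53 = 5/53
H(X) = -[(16/53)·log₂(16/53) + (32/53)·log₂(32/53) + (5/53)·log₂(5/53)]
  = 0.521636 + 0.439499 + 0.321320 = 1.2825 bits

H(Y|X) = Σ_x P(x)·H(Y|X=x):
  X=0: P(X=0) = 16/53, P(Y|X=0) = (11/16, 5/16) → H(Y|X=0) = 0.896038
  X=1: P(X=1) = 32/53, P(Y|X=1) = (1/8, 7/8) → H(Y|X=1) = 0.543564
  X=2: P(X=2) = 5/53, P(Y|X=2) = (2/5, 3/5) → H(Y|X=2) = 0.970951
H(Y|X) = (16/53)·0.896038 + (32/53)·0.543564 + (5/53)·0.970951 = 0.6903 bits

H(X,Y) = -Σ_{x,y} P(x,y) log₂ P(x,y). Per-cell terms -P(x,y)·log₂P(x,y):
  X=0: 0.470818, 0.321320
  X=1: 0.281352, 0.486337
  X=2: 0.178412, 0.234507
Sum of the 6 terms: H(X,Y) = 1.9727 bits

Chain rule check:
  H(X) + H(Y|X) = 1.2825 + 0.6903 = 1.9728 bits
  H(X,Y) = 1.9727 bits
✓ Chain rule verified (Δ = 0.0001 is 4-dp rounding noise: each of the three values was rounded independently).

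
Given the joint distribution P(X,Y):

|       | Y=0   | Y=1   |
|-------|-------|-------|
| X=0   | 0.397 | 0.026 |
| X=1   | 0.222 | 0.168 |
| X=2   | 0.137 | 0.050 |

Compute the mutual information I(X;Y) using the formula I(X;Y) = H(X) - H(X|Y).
0.1194 bits

I(X;Y) = H(X) - H(X|Y)

Marginal of X (row sums):
  P(X=0) = 0.397 + 0.026 = 0.423
  P(X=1) = 0.222 + 0.168 = 0.390
  P(X=2) = 0.137 + 0.050 = 0.187
H(X) = -[0.423·log₂(0.423) + 0.390·log₂(0.390) + 0.187·log₂(0.187)]
  = 0.5251 + 0.5298 + 0.4523 = 1.5072 bits

Marginal of Y (column sums):
  P(Y=0) = 0.397 + 0.222 + 0.137 = 0.756
  P(Y=1) = 0.026 + 0.168 + 0.050 = 0.244
H(X|Y) = Σ_y P(y)·H(X|Y=y):
  Y=0: P(Y=0) = 0.756, P(X|Y=0) = (397/756, 37/126, 137/756) → H(X|Y=0) = 1.4537
  Y=1: P(Y=1) = 0.244, P(X|Y=1) = (13/122, 42/61, 25/122) → H(X|Y=1) = 1.1836
H(X|Y) = 0.756·1.4537 + 0.244·1.1836 = 1.3878 bits

I(X;Y) = H(X) - H(X|Y) = 1.5072 - 1.3878 = 0.1194 bits

Cross-check via I(X;Y) = H(X) + H(Y) - H(X,Y): computing H(Y) from the column sums and H(X,Y) from the 6 cells in the same way gives H(Y) = 0.8016 bits and H(X,Y) = 2.1894 bits, so
I(X;Y) = 1.5072 + 0.8016 - 2.1894 = 0.1194 bits ✓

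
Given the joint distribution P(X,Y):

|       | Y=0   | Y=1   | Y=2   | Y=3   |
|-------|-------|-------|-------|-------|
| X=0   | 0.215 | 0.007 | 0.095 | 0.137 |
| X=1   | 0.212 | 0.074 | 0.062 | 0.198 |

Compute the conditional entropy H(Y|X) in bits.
1.7122 bits

H(Y|X) = H(X,Y) - H(X)

H(X,Y) = -Σ_{x,y} P(x,y) log₂ P(x,y). Per-cell terms -P(x,y)·log₂P(x,y):
  X=0: 0.4768, 0.0501, 0.3226, 0.3929
  X=1: 0.4744, 0.2780, 0.2487, 0.4626
Sum of the 8 terms: H(X,Y) = 2.7061 bits

Marginal of X (row sums):
  P(X=0) = 0.215 + 0.007 + 0.095 + 0.137 = 0.454
  P(X=1) = 0.212 + 0.074 + 0.062 + 0.198 = 0.546
H(X) = -[0.454·log₂(0.454) + 0.546·log₂(0.546)]
  = 0.5172 + 0.4767 = 0.9939 bits

H(Y|X) = H(X,Y) - H(X) = 2.7061 - 0.9939 = 1.7122 bits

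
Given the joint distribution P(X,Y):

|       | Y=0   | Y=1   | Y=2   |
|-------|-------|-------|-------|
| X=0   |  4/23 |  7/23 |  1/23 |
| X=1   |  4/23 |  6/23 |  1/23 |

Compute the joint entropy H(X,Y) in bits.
2.2992 bits

H(X,Y) = -Σ_{x,y} P(x,y) log₂ P(x,y). Per-cell terms -P(x,y)·log₂P(x,y):
  X=0: 0.4389, 0.5223, 0.1967
  X=1: 0.4389, 0.5057, 0.1967
Sum of the 6 terms: H(X,Y) = 2.2992 bits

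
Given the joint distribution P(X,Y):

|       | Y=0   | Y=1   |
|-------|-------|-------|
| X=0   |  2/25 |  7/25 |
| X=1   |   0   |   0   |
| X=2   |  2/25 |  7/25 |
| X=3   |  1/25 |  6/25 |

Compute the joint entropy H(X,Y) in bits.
2.2913 bits

H(X,Y) = -Σ_{x,y} P(x,y) log₂ P(x,y). Per-cell terms -P(x,y)·log₂P(x,y):
  X=0: 0.2915, 0.5142
  X=1: 0.0000, 0.0000
  X=2: 0.2915, 0.5142
  X=3: 0.1858, 0.4941
  (cells with P = 0 contribute 0)
Sum of the 8 terms: H(X,Y) = 2.2913 bits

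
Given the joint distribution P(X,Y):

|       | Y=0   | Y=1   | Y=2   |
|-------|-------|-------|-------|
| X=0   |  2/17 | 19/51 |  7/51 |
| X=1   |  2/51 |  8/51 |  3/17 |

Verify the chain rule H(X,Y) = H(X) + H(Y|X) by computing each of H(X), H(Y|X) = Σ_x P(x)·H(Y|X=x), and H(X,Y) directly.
H(X) = 0.9526 bits, H(Y|X) = 1.3786 bits, H(X,Y) = 2.3312 bits

Marginal of X (row sums):
  P(X=0) = 2/17 + 19/51 + 7/51 = 32/51
  P(X=1) = 2/51 + 8/51 + 3/17 = 19/51
H(X) = -[(32/51)·log₂(32/51) + (19/51)·log₂(19/51)]
  = 0.42191 + 0.53070 = 0.9526 bits

H(Y|X) = Σ_x P(x)·H(Y|X=x):
  X=0: P(X=0) = 32/51, P(Y|X=0) = (3/16, 19/32, 7/32) → H(Y|X=0) = 1.37900
  X=1: P(X=1) = 19/51, P(Y|X=1) = (2/19, 8/19, 9/19) → H(Y|X=1) = 1.37796
H(Y|X) = (32/51)·1.37900 + (19/51)·1.37796 = 1.3786 bits

H(X,Y) = -Σ_{x,y} P(x,y) log₂ P(x,y). Per-cell terms -P(x,y)·log₂P(x,y):
  X=0: 0.36323, 0.53070, 0.39324
  X=1: 0.18323, 0.41920, 0.44162
Sum of the 6 terms: H(X,Y) = 2.3312 bits

Chain rule check:
  H(X) + H(Y|X) = 0.9526 + 1.3786 = 2.3312 bits
  H(X,Y) = 2.3312 bits
✓ Chain rule verified.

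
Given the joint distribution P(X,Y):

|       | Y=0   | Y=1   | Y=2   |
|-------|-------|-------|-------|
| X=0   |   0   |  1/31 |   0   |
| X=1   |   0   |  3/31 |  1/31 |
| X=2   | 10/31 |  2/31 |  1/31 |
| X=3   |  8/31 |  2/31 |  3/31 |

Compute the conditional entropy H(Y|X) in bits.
1.0801 bits

H(Y|X) = H(X,Y) - H(X)

H(X,Y) = -Σ_{x,y} P(x,y) log₂ P(x,y). Per-cell terms -P(x,y)·log₂P(x,y):
  X=0: 0.00000, 0.15981, 0.00000
  X=1: 0.00000, 0.32605, 0.15981
  X=2: 0.52654, 0.25511, 0.15981
  X=3: 0.50431, 0.25511, 0.32605
  (cells with P = 0 contribute 0)
Sum of the 12 terms: H(X,Y) = 2.6726 bits

Marginal of X (row sums):
  P(X=0) = 0 + 1/31 + 0 = 1/31
  P(X=1) = 0 + 3/31 + 1/31 = 4/31
  P(X=2) = 10/31 + 2/31 + 1/31 = 13/31
  P(X=3) = 8/31 + 2/31 + 3/31 = 13/31
H(X) = -[(1/31)·log₂(1/31) + (4/31)·log₂(4/31) + (13/31)·log₂(13/31) + (13/31)·log₂(13/31)]
  = 0.15981 + 0.38119 + 0.52577 + 0.52577 = 1.5925 bits

H(Y|X) = H(X,Y) - H(X) = 2.6726 - 1.5925 = 1.0801 bits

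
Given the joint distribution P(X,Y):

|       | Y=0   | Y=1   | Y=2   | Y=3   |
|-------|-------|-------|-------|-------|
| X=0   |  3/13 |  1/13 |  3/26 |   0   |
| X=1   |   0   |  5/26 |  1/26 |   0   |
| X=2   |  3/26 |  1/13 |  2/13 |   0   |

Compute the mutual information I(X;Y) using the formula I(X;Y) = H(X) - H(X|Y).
0.2957 bits

I(X;Y) = H(X) - H(X|Y)

Marginal of X (row sums):
  P(X=0) = 3/13 + 1/13 + 3/26 + 0 = 11/26
  P(X=1) = 0 + 5/26 + 1/26 + 0 = 3/13
  P(X=2) = 3/26 + 1/13 + 2/13 + 0 = 9/26
H(X) = -[(11/26)·log₂(11/26) + (3/13)·log₂(3/13) + (9/26)·log₂(9/26)]
  = 0.5250 + 0.4882 + 0.5298 = 1.5430 bits

Marginal of Y (column sums):
  P(Y=0) = 3/13 + 0 + 3/26 = 9/26
  P(Y=1) = 1/13 + 5/26 + 1/13 = 9/26
  P(Y=2) = 3/26 + 1/26 + 2/13 = 4/13
  P(Y=3) = 0 + 0 + 0 = 0
H(X|Y) = Σ_y P(y)·H(X|Y=y):
  Y=0: P(Y=0) = 9/26, P(X|Y=0) = (2/3, 0, 1/3) → H(X|Y=0) = 0.9183
  Y=1: P(Y=1) = 9/26, P(X|Y=1) = (2/9, 5/9, 2/9) → H(X|Y=1) = 1.4355
  Y=2: P(Y=2) = 4/13, P(X|Y=2) = (3/8, 1/8, 1/2) → H(X|Y=2) = 1.4056
  Y=3: P(Y=3) = 0 → contributes 0
H(X|Y) = (9/26)·0.9183 + (9/26)·1.4355 + (4/13)·1.4056 = 1.2473 bits

I(X;Y) = H(X) - H(X|Y) = 1.5430 - 1.2473 = 0.2957 bits

Cross-check via I(X;Y) = H(X) + H(Y) - H(X,Y): computing H(Y) from the column sums and H(X,Y) from the 12 cells in the same way gives H(Y) = 1.5828 bits and H(X,Y) = 2.8301 bits, so
I(X;Y) = 1.5430 + 1.5828 - 2.8301 = 0.2957 bits ✓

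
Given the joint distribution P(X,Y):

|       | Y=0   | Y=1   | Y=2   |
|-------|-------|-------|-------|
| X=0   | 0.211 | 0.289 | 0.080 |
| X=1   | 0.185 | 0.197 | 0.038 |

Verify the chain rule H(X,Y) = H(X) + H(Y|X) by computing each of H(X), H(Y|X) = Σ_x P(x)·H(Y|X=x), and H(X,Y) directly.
H(X) = 0.9815 bits, H(Y|X) = 1.3926 bits, H(X,Y) = 2.3741 bits

Marginal of X (row sums):
  P(X=0) = 0.211 + 0.289 + 0.080 = 0.580
  P(X=1) = 0.185 + 0.197 + 0.038 = 0.420
H(X) = -[0.580·log₂(0.580) + 0.420·log₂(0.420)]
  = 0.45581 + 0.52565 = 0.9815 bits

H(Y|X) = Σ_x P(x)·H(Y|X=x):
  X=0: P(X=0) = 0.580, P(Y|X=0) = (211/580, 289/580, 4/29) → H(Y|X=0) = 1.42567
  X=1: P(X=1) = 0.420, P(Y|X=1) = (37/84, 197/420, 19/210) → H(Y|X=1) = 1.34693
H(Y|X) = 0.580·1.42567 + 0.420·1.34693 = 1.3926 bits

H(X,Y) = -Σ_{x,y} P(x,y) log₂ P(x,y). Per-cell terms -P(x,y)·log₂P(x,y):
  X=0: 0.47363, 0.51756, 0.29151
  X=1: 0.45036, 0.46172, 0.17928
Sum of the 6 terms: H(X,Y) = 2.3741 bits

Chain rule check:
  H(X) + H(Y|X) = 0.9815 + 1.3926 = 2.3741 bits
  H(X,Y) = 2.3741 bits
✓ Chain rule verified.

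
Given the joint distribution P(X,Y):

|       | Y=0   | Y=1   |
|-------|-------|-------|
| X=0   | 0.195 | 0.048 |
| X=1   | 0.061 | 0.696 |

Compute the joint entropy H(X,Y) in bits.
1.2802 bits

H(X,Y) = -Σ_{x,y} P(x,y) log₂ P(x,y). Per-cell terms -P(x,y)·log₂P(x,y):
  X=0: 0.4599, 0.2103
  X=1: 0.2461, 0.3639
Sum of the 4 terms: H(X,Y) = 1.2802 bits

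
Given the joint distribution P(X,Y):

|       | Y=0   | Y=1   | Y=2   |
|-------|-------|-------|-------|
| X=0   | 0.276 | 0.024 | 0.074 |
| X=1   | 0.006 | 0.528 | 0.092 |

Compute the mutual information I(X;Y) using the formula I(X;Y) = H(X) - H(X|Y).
0.6048 bits

I(X;Y) = H(X) - H(X|Y)

Marginal of X (row sums):
  P(X=0) = 0.276 + 0.024 + 0.074 = 0.374
  P(X=1) = 0.006 + 0.528 + 0.092 = 0.626
H(X) = -[0.374·log₂(0.374) + 0.626·log₂(0.626)]
  = 0.5307 + 0.4230 = 0.9537 bits

Marginal of Y (column sums):
  P(Y=0) = 0.276 + 0.006 = 0.282
  P(Y=1) = 0.024 + 0.528 = 0.552
  P(Y=2) = 0.074 + 0.092 = 0.166
H(X|Y) = Σ_y P(y)·H(X|Y=y):
  Y=0: P(Y=0) = 0.282, P(X|Y=0) = (46/47, 1/47) → H(X|Y=0) = 0.1485
  Y=1: P(Y=1) = 0.552, P(X|Y=1) = (1/23, 22/23) → H(X|Y=1) = 0.2580
  Y=2: P(Y=2) = 0.166, P(X|Y=2) = (37/83, 46/83) → H(X|Y=2) = 0.9915
H(X|Y) = 0.282·0.1485 + 0.552·0.2580 + 0.166·0.9915 = 0.3489 bits

I(X;Y) = H(X) - H(X|Y) = 0.9537 - 0.3489 = 0.6048 bits

Cross-check via I(X;Y) = H(X) + H(Y) - H(X,Y): computing H(Y) from the column sums and H(X,Y) from the 6 cells in the same way gives H(Y) = 1.4183 bits and H(X,Y) = 1.7672 bits, so
I(X;Y) = 0.9537 + 1.4183 - 1.7672 = 0.6048 bits ✓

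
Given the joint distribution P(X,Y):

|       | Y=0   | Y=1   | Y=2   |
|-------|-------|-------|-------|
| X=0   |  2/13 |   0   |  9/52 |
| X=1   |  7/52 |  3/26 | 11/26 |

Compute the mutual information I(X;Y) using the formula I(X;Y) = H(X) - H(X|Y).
0.1061 bits

I(X;Y) = H(X) - H(X|Y)

Marginal of X (row sums):
  P(X=0) = 2/13 + 0 + 9/52 = 17/52
  P(X=1) = 7/52 + 3/26 + 11/26 = 35/52
H(X) = -[(17/52)·log₂(17/52) + (35/52)·log₂(35/52)]
  = 0.52732 + 0.38443 = 0.91175 bits

Marginal of Y (column sums):
  P(Y=0) = 2/13 + 7/52 = 15/52
  P(Y=1) = 0 + 3/26 = 3/26
  P(Y=2) = 9/52 + 11/26 = 31/52
H(X|Y) = Σ_y P(y)·H(X|Y=y):
  Y=0: P(Y=0) = 15/52, P(X|Y=0) = (8/15, 7/15) → H(X|Y=0) = 0.99679
  Y=1: P(Y=1) = 3/26, P(X|Y=1) = (0, 1) → H(X|Y=1) = 0.00000
  Y=2: P(Y=2) = 31/52, P(X|Y=2) = (9/31, 22/31) → H(X|Y=2) = 0.86914
H(X|Y) = (15/52)·0.99679 + (3/26)·0.00000 + (31/52)·0.86914 = 0.80568 bits

I(X;Y) = H(X) - H(X|Y) = 0.91175 - 0.80568 = 0.1061 bits

Cross-check via I(X;Y) = H(X) + H(Y) - H(X,Y): computing H(Y) from the column sums and H(X,Y) from the 6 cells in the same way gives H(Y) = 1.32172 bits and H(X,Y) = 2.12740 bits, so
I(X;Y) = 0.91175 + 1.32172 - 2.12740 = 0.1061 bits ✓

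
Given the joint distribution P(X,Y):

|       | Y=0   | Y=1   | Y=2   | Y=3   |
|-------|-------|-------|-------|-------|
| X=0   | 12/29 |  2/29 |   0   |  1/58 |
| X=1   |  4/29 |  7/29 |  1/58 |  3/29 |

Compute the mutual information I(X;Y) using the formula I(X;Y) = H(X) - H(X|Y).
0.2438 bits

I(X;Y) = H(X) - H(X|Y)

Marginal of X (row sums):
  P(X=0) = 12/29 + 2/29 + 0 + 1/58 = 1/2
  P(X=1) = 4/29 + 7/29 + 1/58 + 3/29 = 1/2
H(X) = -[(1/2)·log₂(1/2) + (1/2)·log₂(1/2)]
  = 0.5000 + 0.5000 = 1.0000 bits

Marginal of Y (column sums):
  P(Y=0) = 12/29 + 4/29 = 16/29
  P(Y=1) = 2/29 + 7/29 = 9/29
  P(Y=2) = 0 + 1/58 = 1/58
  P(Y=3) = 1/58 + 3/29 = 7/58
H(X|Y) = Σ_y P(y)·H(X|Y=y):
  Y=0: P(Y=0) = 16/29, P(X|Y=0) = (3/4, 1/4) → H(X|Y=0) = 0.8113
  Y=1: P(Y=1) = 9/29, P(X|Y=1) = (2/9, 7/9) → H(X|Y=1) = 0.7642
  Y=2: P(Y=2) = 1/58, P(X|Y=2) = (0, 1) → H(X|Y=2) = 0.0000
  Y=3: P(Y=3) = 7/58, P(X|Y=3) = (1/7, 6/7) → H(X|Y=3) = 0.5917
H(X|Y) = (16/29)·0.8113 + (9/29)·0.7642 + (1/58)·0.0000 + (7/58)·0.5917 = 0.7562 bits

I(X;Y) = H(X) - H(X|Y) = 1.0000 - 0.7562 = 0.2438 bits

Cross-check via I(X;Y) = H(X) + H(Y) - H(X,Y): computing H(Y) from the column sums and H(X,Y) from the 8 cells in the same way gives H(Y) = 1.4664 bits and H(X,Y) = 2.2226 bits, so
I(X;Y) = 1.0000 + 1.4664 - 2.2226 = 0.2438 bits ✓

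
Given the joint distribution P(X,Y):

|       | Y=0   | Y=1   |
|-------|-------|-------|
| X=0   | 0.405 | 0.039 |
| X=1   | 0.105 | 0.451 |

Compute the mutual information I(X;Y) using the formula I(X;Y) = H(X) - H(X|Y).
0.4205 bits

I(X;Y) = H(X) - H(X|Y)

Marginal of X (row sums):
  P(X=0) = 0.405 + 0.039 = 0.444
  P(X=1) = 0.105 + 0.451 = 0.556
H(X) = -[0.444·log₂(0.444) + 0.556·log₂(0.556)]
  = 0.52009 + 0.47084 = 0.99093 bits

Marginal of Y (column sums):
  P(Y=0) = 0.405 + 0.105 = 0.510
  P(Y=1) = 0.039 + 0.451 = 0.490
H(X|Y) = Σ_y P(y)·H(X|Y=y):
  Y=0: P(Y=0) = 0.510, P(X|Y=0) = (27/34, 7/34) → H(X|Y=0) = 0.73354
  Y=1: P(Y=1) = 0.490, P(X|Y=1) = (39/490, 451/490) → H(X|Y=1) = 0.40074
H(X|Y) = 0.510·0.73354 + 0.490·0.40074 = 0.57047 bits

I(X;Y) = H(X) - H(X|Y) = 0.99093 - 0.57047 = 0.4205 bits

Cross-check via I(X;Y) = H(X) + H(Y) - H(X,Y): computing H(Y) from the column sums and H(X,Y) from the 4 cells in the same way gives H(Y) = 0.99971 bits and H(X,Y) = 1.57018 bits, so
I(X;Y) = 0.99093 + 0.99971 - 1.57018 = 0.4205 bits ✓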